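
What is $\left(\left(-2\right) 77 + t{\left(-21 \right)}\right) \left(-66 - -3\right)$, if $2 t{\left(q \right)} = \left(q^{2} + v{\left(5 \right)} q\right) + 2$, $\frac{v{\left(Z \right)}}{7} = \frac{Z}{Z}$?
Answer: $378$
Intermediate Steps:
$v{\left(Z \right)} = 7$ ($v{\left(Z \right)} = 7 \frac{Z}{Z} = 7 \cdot 1 = 7$)
$t{\left(q \right)} = 1 + \frac{q^{2}}{2} + \frac{7 q}{2}$ ($t{\left(q \right)} = \frac{\left(q^{2} + 7 q\right) + 2}{2} = \frac{2 + q^{2} + 7 q}{2} = 1 + \frac{q^{2}}{2} + \frac{7 q}{2}$)
$\left(\left(-2\right) 77 + t{\left(-21 \right)}\right) \left(-66 - -3\right) = \left(\left(-2\right) 77 + \left(1 + \frac{\left(-21\right)^{2}}{2} + \frac{7}{2} \left(-21\right)\right)\right) \left(-66 - -3\right) = \left(-154 + \left(1 + \frac{1}{2} \cdot 441 - \frac{147}{2}\right)\right) \left(-66 + 3\right) = \left(-154 + \left(1 + \frac{441}{2} - \frac{147}{2}\right)\right) \left(-63\right) = \left(-154 + 148\right) \left(-63\right) = \left(-6\right) \left(-63\right) = 378$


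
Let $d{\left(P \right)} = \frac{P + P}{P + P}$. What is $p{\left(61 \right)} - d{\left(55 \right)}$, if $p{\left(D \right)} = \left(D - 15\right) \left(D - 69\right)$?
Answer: $-369$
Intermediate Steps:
$d{\left(P \right)} = 1$ ($d{\left(P \right)} = \frac{2 P}{2 P} = 2 P \frac{1}{2 P} = 1$)
$p{\left(D \right)} = \left(-69 + D\right) \left(-15 + D\right)$ ($p{\left(D \right)} = \left(-15 + D\right) \left(-69 + D\right) = \left(-69 + D\right) \left(-15 + D\right)$)
$p{\left(61 \right)} - d{\left(55 \right)} = \left(1035 + 61^{2} - 5124\right) - 1 = \left(1035 + 3721 - 5124\right) - 1 = -368 - 1 = -369$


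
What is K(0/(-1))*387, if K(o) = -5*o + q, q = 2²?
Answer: 1548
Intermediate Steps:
q = 4
K(o) = 4 - 5*o (K(o) = -5*o + 4 = 4 - 5*o)
K(0/(-1))*387 = (4 - 0/(-1))*387 = (4 - 0*(-1))*387 = (4 - 5*0)*387 = (4 + 0)*387 = 4*387 = 1548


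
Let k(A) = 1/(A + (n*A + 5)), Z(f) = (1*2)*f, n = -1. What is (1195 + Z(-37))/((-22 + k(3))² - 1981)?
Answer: -28025/37644 ≈ -0.74447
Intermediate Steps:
Z(f) = 2*f
k(A) = ⅕ (k(A) = 1/(A + (-A + 5)) = 1/(A + (5 - A)) = 1/5 = ⅕)
(1195 + Z(-37))/((-22 + k(3))² - 1981) = (1195 + 2*(-37))/((-22 + ⅕)² - 1981) = (1195 - 74)/((-109/5)² - 1981) = 1121/(11881/25 - 1981) = 1121/(-37644/25) = 1121*(-25/37644) = -28025/37644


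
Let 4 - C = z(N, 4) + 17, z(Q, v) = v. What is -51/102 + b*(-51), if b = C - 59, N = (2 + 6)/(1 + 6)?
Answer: 7751/2 ≈ 3875.5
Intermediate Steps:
N = 8/7 ≈ 1.1429
C = -17 (C = 4 - (4 + 17) = 4 - 1*21 = 4 - 21 = -17)
b = -76 (b = -17 - 59 = -76)
-51/102 + b*(-51) = -51/102 - 76*(-51) = -51*1/102 + 3876 = -½ + 3876 = 7751/2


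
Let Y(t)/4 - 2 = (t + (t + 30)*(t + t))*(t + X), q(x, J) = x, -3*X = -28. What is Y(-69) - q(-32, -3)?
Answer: -1267996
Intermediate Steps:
X = 28/3 (X = -⅓*(-28) = 28/3 ≈ 9.3333)
Y(t) = 8 + 4*(28/3 + t)*(t + 2*t*(30 + t)) (Y(t) = 8 + 4*((t + (t + 30)*(t + t))*(t + 28/3)) = 8 + 4*((t + (30 + t)*(2*t))*(28/3 + t)) = 8 + 4*((t + 2*t*(30 + t))*(28/3 + t)) = 8 + 4*((28/3 + t)*(t + 2*t*(30 + t))) = 8 + 4*(28/3 + t)*(t + 2*t*(30 + t)))
Y(-69) - q(-32, -3) = (8 + 8*(-69)³ + (956/3)*(-69)² + (6832/3)*(-69)) - 1*(-32) = (8 + 8*(-328509) + (956/3)*4761 - 157136) + 32 = (8 - 2628072 + 1517172 - 157136) + 32 = -1268028 + 32 = -1267996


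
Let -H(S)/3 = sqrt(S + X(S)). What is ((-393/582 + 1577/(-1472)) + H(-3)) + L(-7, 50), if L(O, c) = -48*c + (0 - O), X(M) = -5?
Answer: -341931497/142784 - 6*I*sqrt(2) ≈ -2394.7 - 8.4853*I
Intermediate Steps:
L(O, c) = -O - 48*c (L(O, c) = -48*c - O = -O - 48*c)
H(S) = -3*sqrt(-5 + S) (H(S) = -3*sqrt(S - 5) = -3*sqrt(-5 + S))
((-393/582 + 1577/(-1472)) + H(-3)) + L(-7, 50) = ((-393/582 + 1577/(-1472)) - 3*sqrt(-5 - 3)) + (-1*(-7) - 48*50) = ((-393*1/582 + 1577*(-1/1472)) - 6*I*sqrt(2)) + (7 - 2400) = ((-131/194 - 1577/1472) - 6*I*sqrt(2)) - 2393 = (-249385/142784 - 6*I*sqrt(2)) - 2393 = -341931497/142784 - 6*I*sqrt(2)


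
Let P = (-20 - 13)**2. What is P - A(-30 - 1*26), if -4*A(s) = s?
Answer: 1075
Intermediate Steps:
P = 1089 (P = (-33)**2 = 1089)
A(s) = -s/4
P - A(-30 - 1*26) = 1089 - (-1)*(-30 - 1*26)/4 = 1089 - (-1)*(-30 - 26)/4 = 1089 - (-1)*(-56)/4 = 1089 - 1*14 = 1089 - 14 = 1075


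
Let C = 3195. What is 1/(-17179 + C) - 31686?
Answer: -443097025/13984 ≈ -31686.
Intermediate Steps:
1/(-17179 + C) - 31686 = 1/(-17179 + 3195) - 31686 = 1/(-13984) - 31686 = -1/13984 - 31686 = -443097025/13984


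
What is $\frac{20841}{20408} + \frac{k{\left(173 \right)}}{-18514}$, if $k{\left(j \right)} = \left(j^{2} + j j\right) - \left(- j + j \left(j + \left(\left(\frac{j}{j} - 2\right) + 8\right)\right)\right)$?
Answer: $- \frac{101878627}{188916856} \approx -0.53928$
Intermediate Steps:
$k{\left(j \right)} = j + 2 j^{2} - j \left(7 + j\right)$ ($k{\left(j \right)} = \left(j^{2} + j^{2}\right) - \left(- j + j \left(j + \left(\left(1 - 2\right) + 8\right)\right)\right) = 2 j^{2} - \left(- j + j \left(j + \left(-1 + 8\right)\right)\right) = 2 j^{2} - \left(- j + j \left(j + 7\right)\right) = 2 j^{2} - \left(- j + j \left(7 + j\right)\right) = j + 2 j^{2} - j \left(7 + j\right)$)
$\frac{20841}{20408} + \frac{k{\left(173 \right)}}{-18514} = \frac{20841}{20408} + \frac{173 \left(-6 + 173\right)}{-18514} = 20841 \cdot \frac{1}{20408} + 173 \cdot 167 \left(- \frac{1}{18514}\right) = \frac{20841}{20408} + 28891 \left(- \frac{1}{18514}\right) = \frac{20841}{20408} - \frac{28891}{18514} = - \frac{101878627}{188916856}$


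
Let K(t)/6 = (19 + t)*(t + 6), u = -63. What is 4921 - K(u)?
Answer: -10127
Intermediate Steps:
K(t) = 6*(6 + t)*(19 + t) (K(t) = 6*((19 + t)*(t + 6)) = 6*((19 + t)*(6 + t)) = 6*((6 + t)*(19 + t)) = 6*(6 + t)*(19 + t))
4921 - K(u) = 4921 - (684 + 6*(-63)² + 150*(-63)) = 4921 - (684 + 6*3969 - 9450) = 4921 - (684 + 23814 - 9450) = 4921 - 1*15048 = 4921 - 15048 = -10127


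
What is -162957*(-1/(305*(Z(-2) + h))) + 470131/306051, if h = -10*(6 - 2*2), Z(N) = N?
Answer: -46718573797/2053602210 ≈ -22.750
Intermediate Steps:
h = -20 (h = -10*(6 - 4) = -10*2 = -20)
-162957*(-1/(305*(Z(-2) + h))) + 470131/306051 = -162957*(-1/(305*(-2 - 20))) + 470131/306051 = -162957/((-305*(-22))) + 470131*(1/306051) = -162957/6710 + 470131/306051 = -46718573797/2053602210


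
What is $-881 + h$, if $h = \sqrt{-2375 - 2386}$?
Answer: $-881 + 69 i \approx -881.0 + 69.0 i$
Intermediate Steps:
$h = 69 i$ ($h = \sqrt{-4761} = 69 i \approx 69.0 i$)
$-881 + h = -881 + 69 i$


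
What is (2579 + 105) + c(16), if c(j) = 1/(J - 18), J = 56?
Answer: 101993/38 ≈ 2684.0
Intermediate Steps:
c(j) = 1/38 (c(j) = 1/(56 - 18) = 1/38)
(2579 + 105) + c(16) = (2579 + 105) + 1/38 = 2684 + 1/38 = 101993/38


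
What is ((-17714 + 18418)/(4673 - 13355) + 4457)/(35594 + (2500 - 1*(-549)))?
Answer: 19347485/167749263 ≈ 0.11534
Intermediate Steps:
((-17714 + 18418)/(4673 - 13355) + 4457)/(35594 + (2500 - 1*(-549))) = (704/(-8682) + 4457)/(35594 + (2500 + 549)) = (704*(-1/8682) + 4457)/(35594 + 3049) = (-352/4341 + 4457)/38643 = (19347485/4341)*(1/38643) = 19347485/167749263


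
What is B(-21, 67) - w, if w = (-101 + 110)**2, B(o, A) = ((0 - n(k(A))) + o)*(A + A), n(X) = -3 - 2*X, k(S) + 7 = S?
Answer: 13587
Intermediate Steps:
k(S) = -7 + S
B(o, A) = 2*A*(-11 + o + 2*A) (B(o, A) = ((0 - (-3 - 2*(-7 + A))) + o)*(A + A) = ((0 - (-3 + (14 - 2*A))) + o)*(2*A) = ((0 - (11 - 2*A)) + o)*(2*A) = ((0 + (-11 + 2*A)) + o)*(2*A) = ((-11 + 2*A) + o)*(2*A) = (-11 + o + 2*A)*(2*A) = 2*A*(-11 + o + 2*A))
w = 81 (w = 9**2 = 81)
B(-21, 67) - w = 2*67*(-11 - 21 + 2*67) - 1*81 = 2*67*(-11 - 21 + 134) - 81 = 2*67*102 - 81 = 13668 - 81 = 13587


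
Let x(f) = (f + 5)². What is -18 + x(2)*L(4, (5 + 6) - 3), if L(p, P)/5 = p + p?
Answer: 1942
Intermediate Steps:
L(p, P) = 10*p (L(p, P) = 5*(p + p) = 5*(2*p) = 10*p)
x(f) = (5 + f)²
-18 + x(2)*L(4, (5 + 6) - 3) = -18 + (5 + 2)²*(10*4) = -18 + 7²*40 = -18 + 49*40 = -18 + 1960 = 1942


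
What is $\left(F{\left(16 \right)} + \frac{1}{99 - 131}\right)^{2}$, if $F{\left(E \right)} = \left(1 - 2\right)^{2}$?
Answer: $\frac{961}{1024} \approx 0.93848$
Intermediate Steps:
$F{\left(E \right)} = 1$ ($F{\left(E \right)} = \left(1 - 2\right)^{2} = \left(-1\right)^{2} = 1$)
$\left(F{\left(16 \right)} + \frac{1}{99 - 131}\right)^{2} = \left(1 + \frac{1}{99 - 131}\right)^{2} = \left(1 + \frac{1}{-32}\right)^{2} = \left(1 - \frac{1}{32}\right)^{2} = \left(\frac{31}{32}\right)^{2} = \frac{961}{1024}$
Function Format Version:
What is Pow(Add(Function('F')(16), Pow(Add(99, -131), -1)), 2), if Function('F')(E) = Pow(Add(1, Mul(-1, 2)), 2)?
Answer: Rational(961, 1024) ≈ 0.93848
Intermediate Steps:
Function('F')(E) = 1 (Function('F')(E) = Pow(Add(1, -2), 2) = Pow(-1, 2) = 1)
Pow(Add(Function('F')(16), Pow(Add(99, -131), -1)), 2) = Pow(Add(1, Pow(Add(99, -131), -1)), 2) = Pow(Add(1, Pow(-32, -1)), 2) = Pow(Add(1, Rational(-1, 32)), 2) = Pow(Rational(31, 32), 2) = Rational(961, 1024)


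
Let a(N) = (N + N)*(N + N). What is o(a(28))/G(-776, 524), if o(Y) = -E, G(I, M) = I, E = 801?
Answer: 801/776 ≈ 1.0322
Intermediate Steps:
a(N) = 4*N² (a(N) = (2*N)*(2*N) = 4*N²)
o(Y) = -801 (o(Y) = -1*801 = -801)
o(a(28))/G(-776, 524) = -801/(-776) = -801*(-1/776) = 801/776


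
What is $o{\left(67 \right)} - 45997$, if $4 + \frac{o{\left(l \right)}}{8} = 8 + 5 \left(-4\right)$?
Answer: $-46125$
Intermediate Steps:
$o{\left(l \right)} = -128$ ($o{\left(l \right)} = -32 + 8 \left(8 + 5 \left(-4\right)\right) = -32 + 8 \left(8 - 20\right) = -32 + 8 \left(-12\right) = -32 - 96 = -128$)
$o{\left(67 \right)} - 45997 = -128 - 45997 = -46125$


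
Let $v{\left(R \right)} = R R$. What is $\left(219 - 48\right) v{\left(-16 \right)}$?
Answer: $43776$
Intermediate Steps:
$v{\left(R \right)} = R^{2}$
$\left(219 - 48\right) v{\left(-16 \right)} = \left(219 - 48\right) \left(-16\right)^{2} = 171 \cdot 256 = 43776$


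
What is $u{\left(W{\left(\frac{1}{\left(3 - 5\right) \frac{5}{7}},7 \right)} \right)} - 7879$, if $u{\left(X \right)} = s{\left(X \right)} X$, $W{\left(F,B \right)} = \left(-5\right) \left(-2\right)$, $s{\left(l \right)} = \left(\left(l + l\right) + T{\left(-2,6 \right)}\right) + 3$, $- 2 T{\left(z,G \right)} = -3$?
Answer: $-7634$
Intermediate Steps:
$T{\left(z,G \right)} = \frac{3}{2}$ ($T{\left(z,G \right)} = \left(- \frac{1}{2}\right) \left(-3\right) = \frac{3}{2}$)
$s{\left(l \right)} = \frac{9}{2} + 2 l$ ($s{\left(l \right)} = \left(\left(l + l\right) + \frac{3}{2}\right) + 3 = \left(2 l + \frac{3}{2}\right) + 3 = \left(\frac{3}{2} + 2 l\right) + 3 = \frac{9}{2} + 2 l$)
$W{\left(F,B \right)} = 10$
$u{\left(X \right)} = X \left(\frac{9}{2} + 2 X\right)$ ($u{\left(X \right)} = \left(\frac{9}{2} + 2 X\right) X = X \left(\frac{9}{2} + 2 X\right)$)
$u{\left(W{\left(\frac{1}{\left(3 - 5\right) \frac{5}{7}},7 \right)} \right)} - 7879 = \frac{1}{2} \cdot 10 \left(9 + 4 \cdot 10\right) - 7879 = \frac{1}{2} \cdot 10 \left(9 + 40\right) - 7879 = \frac{1}{2} \cdot 10 \cdot 49 - 7879 = 245 - 7879 = -7634$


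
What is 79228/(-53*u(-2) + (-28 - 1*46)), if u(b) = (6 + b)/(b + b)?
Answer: -79228/21 ≈ -3772.8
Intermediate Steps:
u(b) = (6 + b)/(2*b) (u(b) = (6 + b)/((2*b)) = (6 + b)*(1/(2*b)) = (6 + b)/(2*b))
79228/(-53*u(-2) + (-28 - 1*46)) = 79228/(-53*(6 - 2)/(2*(-2)) + (-28 - 1*46)) = 79228/(-53*(-1)*4/(2*2) + (-28 - 46)) = 79228/(-53*(-1) - 74) = 79228/(53 - 74) = 79228/(-21) = 79228*(-1/21) = -79228/21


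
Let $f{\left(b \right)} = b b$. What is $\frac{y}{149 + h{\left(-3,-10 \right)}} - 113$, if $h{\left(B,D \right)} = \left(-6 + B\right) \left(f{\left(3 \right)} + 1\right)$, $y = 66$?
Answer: $- \frac{6601}{59} \approx -111.88$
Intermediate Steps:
$f{\left(b \right)} = b^{2}$
$h{\left(B,D \right)} = -60 + 10 B$ ($h{\left(B,D \right)} = \left(-6 + B\right) \left(3^{2} + 1\right) = \left(-6 + B\right) \left(9 + 1\right) = \left(-6 + B\right) 10 = -60 + 10 B$)
$\frac{y}{149 + h{\left(-3,-10 \right)}} - 113 = \frac{66}{149 + \left(-60 + 10 \left(-3\right)\right)} - 113 = \frac{66}{149 - 90} - 113 = \frac{66}{59} - 113 = - \frac{6601}{59}$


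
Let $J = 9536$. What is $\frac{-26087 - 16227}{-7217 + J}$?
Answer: $- \frac{42314}{2319} \approx -18.247$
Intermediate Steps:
$\frac{-26087 - 16227}{-7217 + J} = \frac{-26087 - 16227}{-7217 + 9536} = - \frac{42314}{2319}$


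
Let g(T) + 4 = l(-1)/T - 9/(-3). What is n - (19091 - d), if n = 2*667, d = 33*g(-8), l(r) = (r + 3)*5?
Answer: -71325/4 ≈ -17831.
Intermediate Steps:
l(r) = 15 + 5*r (l(r) = (3 + r)*5 = 15 + 5*r)
g(T) = -1 + 10/T (g(T) = -4 + ((15 + 5*(-1))/T - 9/(-3)) = -4 + ((15 - 5)/T - 9*(-⅓)) = -4 + (10/T + 3) = -4 + (3 + 10/T) = -1 + 10/T)
d = -297/4 (d = 33*((10 - 1*(-8))/(-8)) = 33*(-(10 + 8)/8) = 33*(-⅛*18) = 33*(-9/4) = -297/4 ≈ -74.250)
n = 1334
n - (19091 - d) = 1334 - (19091 - 1*(-297/4)) = 1334 - (19091 + 297/4) = 1334 - 1*76661/4 = 1334 - 76661/4 = -71325/4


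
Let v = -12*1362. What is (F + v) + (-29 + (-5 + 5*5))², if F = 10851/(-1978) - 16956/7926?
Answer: -42514134693/2612938 ≈ -16271.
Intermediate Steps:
F = -19923999/2612938 (F = 10851*(-1/1978) - 16956*1/7926 = -10851/1978 - 2826/1321 = -19923999/2612938 ≈ -7.6251)
v = -16344
(F + v) + (-29 + (-5 + 5*5))² = (-19923999/2612938 - 16344) + (-29 + (-5 + 5*5))² = -42725782671/2612938 + (-29 + (-5 + 25))² = -42725782671/2612938 + (-29 + 20)² = -42725782671/2612938 + (-9)² = -42725782671/2612938 + 81 = -42514134693/2612938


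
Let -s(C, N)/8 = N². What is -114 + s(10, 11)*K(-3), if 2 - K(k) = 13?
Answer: 10534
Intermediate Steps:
s(C, N) = -8*N²
K(k) = -11 (K(k) = 2 - 1*13 = 2 - 13 = -11)
-114 + s(10, 11)*K(-3) = -114 - 8*11²*(-11) = -114 - 8*121*(-11) = -114 - 968*(-11) = -114 + 10648 = 10534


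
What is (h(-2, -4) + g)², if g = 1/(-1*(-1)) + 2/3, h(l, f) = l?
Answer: ⅑ ≈ 0.11111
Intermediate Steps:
g = 5/3 (g = 1/1 + 2*(⅓) = 1*1 + ⅔ = 1 + ⅔ = 5/3 ≈ 1.6667)
(h(-2, -4) + g)² = (-2 + 5/3)² = (-⅓)² = ⅑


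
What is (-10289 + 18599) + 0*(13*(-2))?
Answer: 8310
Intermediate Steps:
(-10289 + 18599) + 0*(13*(-2)) = 8310 + 0*(-26) = 8310 + 0 = 8310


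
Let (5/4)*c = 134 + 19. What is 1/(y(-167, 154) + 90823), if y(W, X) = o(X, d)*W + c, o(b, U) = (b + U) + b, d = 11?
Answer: 5/188362 ≈ 2.6545e-5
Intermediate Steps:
c = 612/5 (c = 4*(134 + 19)/5 = (4/5)*153 = 612/5 ≈ 122.40)
o(b, U) = U + 2*b (o(b, U) = (U + b) + b = U + 2*b)
y(W, X) = 612/5 + W*(11 + 2*X) (y(W, X) = (11 + 2*X)*W + 612/5 = W*(11 + 2*X) + 612/5 = 612/5 + W*(11 + 2*X))
1/(y(-167, 154) + 90823) = 1/((612/5 - 167*(11 + 2*154)) + 90823) = 1/((612/5 - 167*(11 + 308)) + 90823) = 1/((612/5 - 167*319) + 90823) = 1/((612/5 - 53273) + 90823) = 1/(-265753/5 + 90823) = 1/(188362/5) = 5/188362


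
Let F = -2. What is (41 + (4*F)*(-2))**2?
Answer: 3249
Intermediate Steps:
(41 + (4*F)*(-2))**2 = (41 + (4*(-2))*(-2))**2 = (41 - 8*(-2))**2 = (41 + 16)**2 = 57**2 = 3249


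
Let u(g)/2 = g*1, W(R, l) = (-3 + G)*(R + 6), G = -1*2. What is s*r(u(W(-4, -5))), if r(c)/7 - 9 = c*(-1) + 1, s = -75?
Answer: -15750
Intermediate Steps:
G = -2
W(R, l) = -30 - 5*R (W(R, l) = (-3 - 2)*(R + 6) = -5*(6 + R) = -30 - 5*R)
u(g) = 2*g (u(g) = 2*(g*1) = 2*g)
r(c) = 70 - 7*c (r(c) = 63 + 7*(c*(-1) + 1) = 63 + 7*(-c + 1) = 63 + 7*(1 - c) = 63 + (7 - 7*c) = 70 - 7*c)
s*r(u(W(-4, -5))) = -75*(70 - 14*(-30 - 5*(-4))) = -75*(70 - 14*(-30 + 20)) = -75*(70 - 14*(-10)) = -75*(70 - 7*(-20)) = -75*(70 + 140) = -75*210 = -15750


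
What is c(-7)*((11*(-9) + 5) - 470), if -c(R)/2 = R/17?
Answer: -7896/17 ≈ -464.47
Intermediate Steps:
c(R) = -2*R/17
c(-7)*((11*(-9) + 5) - 470) = (-2/17*(-7))*((11*(-9) + 5) - 470) = 14*((-99 + 5) - 470)/17 = 14*(-94 - 470)/17 = (14/17)*(-564) = -7896/17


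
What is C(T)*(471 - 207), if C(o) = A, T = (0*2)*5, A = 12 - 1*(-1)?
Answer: 3432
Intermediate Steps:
A = 13 (A = 12 + 1 = 13)
T = 0 (T = 0*5 = 0)
C(o) = 13
C(T)*(471 - 207) = 13*(471 - 207) = 13*264 = 3432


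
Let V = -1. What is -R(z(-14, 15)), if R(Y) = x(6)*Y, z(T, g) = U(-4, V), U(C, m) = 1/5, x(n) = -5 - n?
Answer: 11/5 ≈ 2.2000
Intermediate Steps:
U(C, m) = 1/5
z(T, g) = 1/5
R(Y) = -11*Y (R(Y) = (-5 - 1*6)*Y = (-5 - 6)*Y = -11*Y)
-R(z(-14, 15)) = -(-11)/5 = -1*(-11/5) = 11/5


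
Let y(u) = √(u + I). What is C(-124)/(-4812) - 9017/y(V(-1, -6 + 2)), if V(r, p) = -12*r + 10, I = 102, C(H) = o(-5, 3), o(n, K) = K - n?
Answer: -2/1203 - 9017*√31/62 ≈ -809.75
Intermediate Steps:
C(H) = 8 (C(H) = 3 - 1*(-5) = 3 + 5 = 8)
V(r, p) = 10 - 12*r
y(u) = √(102 + u) (y(u) = √(u + 102) = √(102 + u))
C(-124)/(-4812) - 9017/y(V(-1, -6 + 2)) = 8/(-4812) - 9017/√(102 + (10 - 12*(-1))) = 8*(-1/4812) - 9017/√(102 + (10 + 12)) = -2/1203 - 9017/√(102 + 22) = -2/1203 - 9017*√31/62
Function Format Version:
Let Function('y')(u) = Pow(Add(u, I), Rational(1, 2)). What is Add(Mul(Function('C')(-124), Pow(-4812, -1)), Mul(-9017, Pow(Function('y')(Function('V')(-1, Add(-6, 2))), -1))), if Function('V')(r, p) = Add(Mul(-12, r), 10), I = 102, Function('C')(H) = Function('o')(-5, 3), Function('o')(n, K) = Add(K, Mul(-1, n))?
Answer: Add(Rational(-2, 1203), Mul(Rational(-9017, 62), Pow(31, Rational(1, 2)))) ≈ -809.75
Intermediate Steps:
Function('C')(H) = 8 (Function('C')(H) = Add(3, Mul(-1, -5)) = Add(3, 5) = 8)
Function('V')(r, p) = Add(10, Mul(-12, r))
Function('y')(u) = Pow(Add(102, u), Rational(1, 2)) (Function('y')(u) = Pow(Add(u, 102), Rational(1, 2)) = Pow(Add(102, u), Rational(1, 2)))
Add(Mul(Function('C')(-124), Pow(-4812, -1)), Mul(-9017, Pow(Function('y')(Function('V')(-1, Add(-6, 2))), -1))) = Add(Mul(8, Pow(-4812, -1)), Mul(-9017, Pow(Pow(Add(102, Add(10, Mul(-12, -1))), Rational(1, 2)), -1))) = Add(Mul(8, Rational(-1, 4812)), Mul(-9017, Pow(Pow(Add(102, Add(10, 12)), Rational(1, 2)), -1))) = Add(Rational(-2, 1203), Mul(-9017, Pow(Pow(Add(102, 22), Rational(1, 2)), -1))) = Add(Rational(-2, 1203), Mul(-9017, Pow(Pow(124, Rational(1, 2)), -1))) = Add(Rational(-2, 1203), Mul(-9017, Pow(Mul(2, Pow(31, Rational(1, 2))), -1))) = Add(Rational(-2, 1203), Mul(-9017, Mul(Rational(1, 62), Pow(31, Rational(1, 2))))) = Add(Rational(-2, 1203), Mul(Rational(-9017, 62), Pow(31, Rational(1, 2))))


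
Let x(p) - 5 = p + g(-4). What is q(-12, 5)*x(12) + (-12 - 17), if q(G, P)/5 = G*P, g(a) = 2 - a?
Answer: -6929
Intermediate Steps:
q(G, P) = 5*G*P (q(G, P) = 5*(G*P) = 5*G*P)
x(p) = 11 + p (x(p) = 5 + (p + (2 - 1*(-4))) = 5 + (p + (2 + 4)) = 5 + (p + 6) = 5 + (6 + p) = 11 + p)
q(-12, 5)*x(12) + (-12 - 17) = (5*(-12)*5)*(11 + 12) + (-12 - 17) = -300*23 - 29 = -6900 - 29 = -6929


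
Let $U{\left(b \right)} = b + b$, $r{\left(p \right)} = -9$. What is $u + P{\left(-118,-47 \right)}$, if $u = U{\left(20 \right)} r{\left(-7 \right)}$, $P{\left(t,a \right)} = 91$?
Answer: $-269$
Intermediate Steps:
$U{\left(b \right)} = 2 b$
$u = -360$ ($u = 2 \cdot 20 \left(-9\right) = 40 \left(-9\right) = -360$)
$u + P{\left(-118,-47 \right)} = -360 + 91 = -269$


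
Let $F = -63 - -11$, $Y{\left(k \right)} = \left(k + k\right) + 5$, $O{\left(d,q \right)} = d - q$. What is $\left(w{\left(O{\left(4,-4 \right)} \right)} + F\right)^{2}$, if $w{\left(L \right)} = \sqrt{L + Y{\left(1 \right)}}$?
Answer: $\left(52 - \sqrt{15}\right)^{2} \approx 2316.2$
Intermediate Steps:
$Y{\left(k \right)} = 5 + 2 k$ ($Y{\left(k \right)} = 2 k + 5 = 5 + 2 k$)
$w{\left(L \right)} = \sqrt{7 + L}$ ($w{\left(L \right)} = \sqrt{L + \left(5 + 2 \cdot 1\right)} = \sqrt{L + \left(5 + 2\right)} = \sqrt{L + 7} = \sqrt{7 + L}$)
$F = -52$ ($F = -63 + 11 = -52$)
$\left(w{\left(O{\left(4,-4 \right)} \right)} + F\right)^{2} = \left(\sqrt{7 + \left(4 - -4\right)} - 52\right)^{2} = \left(\sqrt{7 + \left(4 + 4\right)} - 52\right)^{2} = \left(\sqrt{7 + 8} - 52\right)^{2} = \left(\sqrt{15} - 52\right)^{2} = \left(-52 + \sqrt{15}\right)^{2}$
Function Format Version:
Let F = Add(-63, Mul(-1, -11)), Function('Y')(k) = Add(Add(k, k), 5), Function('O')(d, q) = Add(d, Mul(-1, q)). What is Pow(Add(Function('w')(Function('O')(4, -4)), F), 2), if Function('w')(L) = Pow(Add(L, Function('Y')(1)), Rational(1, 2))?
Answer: Pow(Add(52, Mul(-1, Pow(15, Rational(1, 2)))), 2) ≈ 2316.2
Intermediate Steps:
Function('Y')(k) = Add(5, Mul(2, k)) (Function('Y')(k) = Add(Mul(2, k), 5) = Add(5, Mul(2, k)))
Function('w')(L) = Pow(Add(7, L), Rational(1, 2)) (Function('w')(L) = Pow(Add(L, Add(5, Mul(2, 1))), Rational(1, 2)) = Pow(Add(L, Add(5, 2)), Rational(1, 2)) = Pow(Add(L, 7), Rational(1, 2)) = Pow(Add(7, L), Rational(1, 2)))
F = -52 (F = Add(-63, 11) = -52)
Pow(Add(Function('w')(Function('O')(4, -4)), F), 2) = Pow(Add(Pow(Add(7, Add(4, Mul(-1, -4))), Rational(1, 2)), -52), 2) = Pow(Add(Pow(Add(7, Add(4, 4)), Rational(1, 2)), -52), 2) = Pow(Add(Pow(Add(7, 8), Rational(1, 2)), -52), 2) = Pow(Add(Pow(15, Rational(1, 2)), -52), 2) = Pow(Add(-52, Pow(15, Rational(1, 2))), 2)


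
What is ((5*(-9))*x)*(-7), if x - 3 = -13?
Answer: -3150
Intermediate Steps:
x = -10 (x = 3 - 13 = -10)
((5*(-9))*x)*(-7) = ((5*(-9))*(-10))*(-7) = -45*(-10)*(-7) = 450*(-7) = -3150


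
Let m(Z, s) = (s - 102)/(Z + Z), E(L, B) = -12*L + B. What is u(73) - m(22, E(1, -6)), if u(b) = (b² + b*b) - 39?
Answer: 116839/11 ≈ 10622.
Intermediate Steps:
u(b) = -39 + 2*b² (u(b) = (b² + b²) - 39 = 2*b² - 39 = -39 + 2*b²)
E(L, B) = B - 12*L
m(Z, s) = (-102 + s)/(2*Z) (m(Z, s) = (-102 + s)/((2*Z)) = (-102 + s)*(1/(2*Z)) = (-102 + s)/(2*Z))
u(73) - m(22, E(1, -6)) = (-39 + 2*73²) - (-102 + (-6 - 12*1))/(2*22) = (-39 + 2*5329) - (-102 + (-6 - 12))/(2*22) = (-39 + 10658) - (-102 - 18)/(2*22) = 10619 - (-120)/(2*22) = 10619 - 1*(-30/11) = 10619 + 30/11 = 116839/11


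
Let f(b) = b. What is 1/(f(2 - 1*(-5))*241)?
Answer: 1/1687 ≈ 0.00059277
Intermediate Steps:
1/(f(2 - 1*(-5))*241) = 1/((2 - 1*(-5))*241) = 1/((2 + 5)*241) = 1/(7*241) = 1/1687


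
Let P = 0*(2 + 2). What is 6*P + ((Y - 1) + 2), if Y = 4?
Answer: 5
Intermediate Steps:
P = 0 (P = 0*4 = 0)
6*P + ((Y - 1) + 2) = 6*0 + ((4 - 1) + 2) = 0 + (3 + 2) = 0 + 5 = 5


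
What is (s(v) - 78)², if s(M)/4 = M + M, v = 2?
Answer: 3844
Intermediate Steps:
s(M) = 8*M (s(M) = 4*(M + M) = 4*(2*M) = 8*M)
(s(v) - 78)² = (8*2 - 78)² = (16 - 78)² = (-62)² = 3844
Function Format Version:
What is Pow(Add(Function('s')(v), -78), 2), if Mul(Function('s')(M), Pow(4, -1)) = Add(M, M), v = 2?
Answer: 3844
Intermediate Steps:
Function('s')(M) = Mul(8, M) (Function('s')(M) = Mul(4, Add(M, M)) = Mul(4, Mul(2, M)) = Mul(8, M))
Pow(Add(Function('s')(v), -78), 2) = Pow(Add(Mul(8, 2), -78), 2) = Pow(Add(16, -78), 2) = Pow(-62, 2) = 3844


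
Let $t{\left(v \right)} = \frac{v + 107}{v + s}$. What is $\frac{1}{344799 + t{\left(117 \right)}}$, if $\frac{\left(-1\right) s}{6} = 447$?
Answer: $\frac{2565}{884409211} \approx 2.9002 \cdot 10^{-6}$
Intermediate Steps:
$s = -2682$ ($s = \left(-6\right) 447 = -2682$)
$t{\left(v \right)} = \frac{107 + v}{-2682 + v}$ ($t{\left(v \right)} = \frac{v + 107}{v - 2682} = \frac{107 + v}{-2682 + v}$)
$\frac{1}{344799 + t{\left(117 \right)}} = \frac{1}{344799 + \frac{107 + 117}{-2682 + 117}} = \frac{1}{344799 + \frac{1}{-2565} \cdot 224} = \frac{1}{344799 - \frac{224}{2565}} = \frac{1}{\frac{884409211}{2565}} = \frac{2565}{884409211}$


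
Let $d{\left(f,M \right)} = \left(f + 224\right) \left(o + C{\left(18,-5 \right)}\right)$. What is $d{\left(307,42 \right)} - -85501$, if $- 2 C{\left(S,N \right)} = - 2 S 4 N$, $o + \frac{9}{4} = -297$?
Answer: $- \frac{1058243}{4} \approx -2.6456 \cdot 10^{5}$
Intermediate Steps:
$o = - \frac{1197}{4}$ ($o = - \frac{9}{4} - 297 = - \frac{1197}{4} \approx -299.25$)
$C{\left(S,N \right)} = 4 N S$ ($C{\left(S,N \right)} = - \frac{- 2 S 4 N}{2} = - \frac{\left(-8\right) N S}{2} = 4 N S$)
$d{\left(f,M \right)} = -147672 - \frac{2637 f}{4}$ ($d{\left(f,M \right)} = \left(f + 224\right) \left(- \frac{1197}{4} + 4 \left(-5\right) 18\right) = \left(224 + f\right) \left(- \frac{1197}{4} - 360\right) = \left(224 + f\right) \left(- \frac{2637}{4}\right) = -147672 - \frac{2637 f}{4}$)
$d{\left(307,42 \right)} - -85501 = \left(-147672 - \frac{809559}{4}\right) - -85501 = \left(-147672 - \frac{809559}{4}\right) + 85501 = - \frac{1400247}{4} + 85501 = - \frac{1058243}{4}$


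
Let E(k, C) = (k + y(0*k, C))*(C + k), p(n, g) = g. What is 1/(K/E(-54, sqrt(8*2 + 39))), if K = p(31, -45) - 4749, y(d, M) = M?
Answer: -2971/4794 + 18*sqrt(55)/799 ≈ -0.45266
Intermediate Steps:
E(k, C) = (C + k)**2 (E(k, C) = (k + C)*(C + k) = (C + k)*(C + k) = (C + k)**2)
K = -4794 (K = -45 - 4749 = -4794)
1/(K/E(-54, sqrt(8*2 + 39))) = 1/(-4794/((sqrt(8*2 + 39))**2 + (-54)**2 + 2*sqrt(8*2 + 39)*(-54))) = 1/(-4794/((sqrt(16 + 39))**2 + 2916 + 2*sqrt(16 + 39)*(-54))) = 1/(-4794/((sqrt(55))**2 + 2916 + 2*sqrt(55)*(-54))) = 1/(-4794/(55 + 2916 - 108*sqrt(55))) = 1/(-4794/(2971 - 108*sqrt(55))) = -2971/4794 + 18*sqrt(55)/799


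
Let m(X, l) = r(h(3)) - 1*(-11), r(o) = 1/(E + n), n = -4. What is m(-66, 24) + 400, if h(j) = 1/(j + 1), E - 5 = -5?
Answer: 1643/4 ≈ 410.75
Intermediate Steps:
E = 0 (E = 5 - 5 = 0)
h(j) = 1/(1 + j)
r(o) = -¼ (r(o) = 1/(0 - 4) = 1/(-4) = -¼)
m(X, l) = 43/4 (m(X, l) = -¼ - 1*(-11) = -¼ + 11 = 43/4)
m(-66, 24) + 400 = 43/4 + 400 = 1643/4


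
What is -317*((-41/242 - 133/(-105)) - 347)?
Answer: 398033759/3630 ≈ 1.0965e+5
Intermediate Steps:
-317*((-41/242 - 133/(-105)) - 347) = -317*((-41*1/242 - 133*(-1/105)) - 347) = -317*((-41/242 + 19/15) - 347) = -317*(3983/3630 - 347) = -317*(-1255627/3630) = 398033759/3630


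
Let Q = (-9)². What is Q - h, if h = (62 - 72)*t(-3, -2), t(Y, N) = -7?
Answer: 11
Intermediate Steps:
Q = 81
h = 70 (h = (62 - 72)*(-7) = -10*(-7) = 70)
Q - h = 81 - 1*70 = 81 - 70 = 11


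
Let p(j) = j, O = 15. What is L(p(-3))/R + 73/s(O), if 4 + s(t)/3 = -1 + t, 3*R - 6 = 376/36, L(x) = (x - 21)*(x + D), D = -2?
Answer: 27001/1110 ≈ 24.325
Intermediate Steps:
L(x) = (-21 + x)*(-2 + x) (L(x) = (x - 21)*(x - 2) = (-21 + x)*(-2 + x))
R = 148/27 (R = 2 + (376/36)/3 = 2 + (376*(1/36))/3 = 2 + (⅓)*(94/9) = 2 + 94/27 = 148/27 ≈ 5.4815)
s(t) = -15 + 3*t (s(t) = -12 + 3*(-1 + t) = -12 + (-3 + 3*t) = -15 + 3*t)
L(p(-3))/R + 73/s(O) = (42 + (-3)² - 23*(-3))/(148/27) + 73/(-15 + 3*15) = (42 + 9 + 69)*(27/148) + 73/(-15 + 45) = 120*(27/148) + 73/30 = 810/37 + 73*(1/30) = 810/37 + 73/30 = 27001/1110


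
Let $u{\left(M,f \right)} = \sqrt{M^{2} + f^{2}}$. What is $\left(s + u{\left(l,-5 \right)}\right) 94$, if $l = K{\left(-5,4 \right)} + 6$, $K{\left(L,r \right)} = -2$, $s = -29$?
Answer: $-2726 + 94 \sqrt{41} \approx -2124.1$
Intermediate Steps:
$l = 4$ ($l = -2 + 6 = 4$)
$\left(s + u{\left(l,-5 \right)}\right) 94 = \left(-29 + \sqrt{4^{2} + \left(-5\right)^{2}}\right) 94 = \left(-29 + \sqrt{16 + 25}\right) 94 = \left(-29 + \sqrt{41}\right) 94 = -2726 + 94 \sqrt{41}$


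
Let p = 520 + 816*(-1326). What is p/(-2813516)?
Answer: 270374/703379 ≈ 0.38439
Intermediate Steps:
p = -1081496 (p = 520 - 1082016 = -1081496)
p/(-2813516) = -1081496/(-2813516) = -1081496*(-1/2813516) = 270374/703379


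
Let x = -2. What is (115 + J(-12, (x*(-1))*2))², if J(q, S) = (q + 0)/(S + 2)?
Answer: 12769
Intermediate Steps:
J(q, S) = q/(2 + S)
(115 + J(-12, (x*(-1))*2))² = (115 - 12/(2 - 2*(-1)*2))² = (115 - 12/(2 + 2*2))² = (115 - 12/(2 + 4))² = (115 - 12/6)² = (115 - 12*⅙)² = (115 - 2)² = 113² = 12769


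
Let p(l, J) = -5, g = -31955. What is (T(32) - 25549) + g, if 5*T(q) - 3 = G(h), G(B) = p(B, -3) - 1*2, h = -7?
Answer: -287524/5 ≈ -57505.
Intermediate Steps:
G(B) = -7 (G(B) = -5 - 1*2 = -5 - 2 = -7)
T(q) = -4/5 (T(q) = 3/5 + (1/5)*(-7) = 3/5 - 7/5 = -4/5)
(T(32) - 25549) + g = (-4/5 - 25549) - 31955 = -127749/5 - 31955 = -287524/5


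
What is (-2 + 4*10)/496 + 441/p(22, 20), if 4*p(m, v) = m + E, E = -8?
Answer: 31267/248 ≈ 126.08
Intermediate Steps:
p(m, v) = -2 + m/4 (p(m, v) = (m - 8)/4 = (-8 + m)/4 = -2 + m/4)
(-2 + 4*10)/496 + 441/p(22, 20) = (-2 + 4*10)/496 + 441/(-2 + (¼)*22) = (-2 + 40)*(1/496) + 441/(-2 + 11/2) = 38*(1/496) + 441/(7/2) = 19/248 + 441*(2/7) = 19/248 + 126 = 31267/248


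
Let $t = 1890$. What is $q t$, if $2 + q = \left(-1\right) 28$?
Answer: $-56700$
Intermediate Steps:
$q = -30$ ($q = -2 - 28 = -30$)
$q t = \left(-30\right) 1890 = -56700$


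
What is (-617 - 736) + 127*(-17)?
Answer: -3512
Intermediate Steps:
(-617 - 736) + 127*(-17) = -1353 - 2159 = -3512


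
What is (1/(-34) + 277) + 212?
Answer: 16625/34 ≈ 488.97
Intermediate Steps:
(1/(-34) + 277) + 212 = (-1/34 + 277) + 212 = 9417/34 + 212 = 16625/34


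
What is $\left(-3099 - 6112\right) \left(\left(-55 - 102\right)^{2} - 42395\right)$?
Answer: $163458406$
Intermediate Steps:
$\left(-3099 - 6112\right) \left(\left(-55 - 102\right)^{2} - 42395\right) = - 9211 \left(\left(-157\right)^{2} - 42395\right) = - 9211 \left(24649 - 42395\right) = \left(-9211\right) \left(-17746\right) = 163458406$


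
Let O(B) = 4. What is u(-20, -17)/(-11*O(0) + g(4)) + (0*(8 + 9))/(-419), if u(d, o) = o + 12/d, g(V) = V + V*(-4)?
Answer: 11/35 ≈ 0.31429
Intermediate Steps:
g(V) = -3*V (g(V) = V - 4*V = -3*V)
u(-20, -17)/(-11*O(0) + g(4)) + (0*(8 + 9))/(-419) = (-17 + 12/(-20))/(-11*4 - 3*4) + (0*(8 + 9))/(-419) = (-17 + 12*(-1/20))/(-44 - 12) + (0*17)*(-1/419) = (-17 - ⅗)/(-56) + 0*(-1/419) = -88/5*(-1/56) + 0 = 11/35 + 0 = 11/35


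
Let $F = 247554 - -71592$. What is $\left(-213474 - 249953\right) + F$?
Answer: $-144281$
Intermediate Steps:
$F = 319146$ ($F = 247554 + 71592 = 319146$)
$\left(-213474 - 249953\right) + F = \left(-213474 - 249953\right) + 319146 = -463427 + 319146 = -144281$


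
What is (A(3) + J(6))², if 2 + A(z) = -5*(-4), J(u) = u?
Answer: 576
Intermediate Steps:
A(z) = 18 (A(z) = -2 - 5*(-4) = -2 + 20 = 18)
(A(3) + J(6))² = (18 + 6)² = 24² = 576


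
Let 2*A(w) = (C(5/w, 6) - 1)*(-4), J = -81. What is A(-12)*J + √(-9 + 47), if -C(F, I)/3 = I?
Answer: -3078 + √38 ≈ -3071.8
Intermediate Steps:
C(F, I) = -3*I
A(w) = 38 (A(w) = ((-3*6 - 1)*(-4))/2 = ((-18 - 1)*(-4))/2 = (-19*(-4))/2 = (½)*76 = 38)
A(-12)*J + √(-9 + 47) = 38*(-81) + √(-9 + 47) = -3078 + √38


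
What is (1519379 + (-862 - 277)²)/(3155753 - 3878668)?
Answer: -563340/144583 ≈ -3.8963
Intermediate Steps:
(1519379 + (-862 - 277)²)/(3155753 - 3878668) = (1519379 + (-1139)²)/(-722915) = (1519379 + 1297321)*(-1/722915) = 2816700*(-1/722915) = -563340/144583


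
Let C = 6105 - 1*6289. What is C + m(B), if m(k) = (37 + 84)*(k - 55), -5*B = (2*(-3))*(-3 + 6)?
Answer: -32017/5 ≈ -6403.4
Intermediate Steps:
C = -184 (C = 6105 - 6289 = -184)
B = 18/5 (B = -2*(-3)*(-3 + 6)/5 = -(-6)*3/5 = -⅕*(-18) = 18/5 ≈ 3.6000)
m(k) = -6655 + 121*k (m(k) = 121*(-55 + k) = -6655 + 121*k)
C + m(B) = -184 + (-6655 + 121*(18/5)) = -184 + (-6655 + 2178/5) = -184 - 31097/5 = -32017/5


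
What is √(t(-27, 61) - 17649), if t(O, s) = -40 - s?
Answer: 5*I*√710 ≈ 133.23*I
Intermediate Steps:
√(t(-27, 61) - 17649) = √((-40 - 1*61) - 17649) = √((-40 - 61) - 17649) = √(-101 - 17649) = √(-17750) = 5*I*√710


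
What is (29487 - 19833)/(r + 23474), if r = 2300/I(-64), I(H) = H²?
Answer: 9885696/24037951 ≈ 0.41125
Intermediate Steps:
r = 575/1024 (r = 2300/((-64)²) = 2300/4096 = 2300*(1/4096) = 575/1024 ≈ 0.56152)
(29487 - 19833)/(r + 23474) = (29487 - 19833)/(575/1024 + 23474) = 9654/(24037951/1024) = 9654*(1024/24037951) = 9885696/24037951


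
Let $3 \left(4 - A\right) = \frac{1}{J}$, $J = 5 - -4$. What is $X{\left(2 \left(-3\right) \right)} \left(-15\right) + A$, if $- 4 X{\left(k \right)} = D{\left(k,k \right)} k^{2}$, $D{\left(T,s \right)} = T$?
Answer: $- \frac{21763}{27} \approx -806.04$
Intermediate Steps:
$J = 9$ ($J = 5 + 4 = 9$)
$A = \frac{107}{27}$ ($A = 4 - \frac{1}{3 \cdot 9} = 4 - \frac{1}{27} = \frac{107}{27} \approx 3.963$)
$X{\left(k \right)} = - \frac{k^{3}}{4}$ ($X{\left(k \right)} = - \frac{k k^{2}}{4} = - \frac{k^{3}}{4}$)
$X{\left(2 \left(-3\right) \right)} \left(-15\right) + A = - \frac{\left(2 \left(-3\right)\right)^{3}}{4} \left(-15\right) + \frac{107}{27} = - \frac{\left(-6\right)^{3}}{4} \left(-15\right) + \frac{107}{27} = \left(- \frac{1}{4}\right) \left(-216\right) \left(-15\right) + \frac{107}{27} = 54 \left(-15\right) + \frac{107}{27} = -810 + \frac{107}{27} = - \frac{21763}{27}$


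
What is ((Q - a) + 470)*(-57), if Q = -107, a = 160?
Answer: -11571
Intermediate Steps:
((Q - a) + 470)*(-57) = ((-107 - 1*160) + 470)*(-57) = ((-107 - 160) + 470)*(-57) = (-267 + 470)*(-57) = 203*(-57) = -11571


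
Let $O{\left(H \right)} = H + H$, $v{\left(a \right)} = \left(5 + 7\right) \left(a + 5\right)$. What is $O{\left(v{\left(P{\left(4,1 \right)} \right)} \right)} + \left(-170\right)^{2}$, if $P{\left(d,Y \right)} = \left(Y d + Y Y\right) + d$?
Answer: $29236$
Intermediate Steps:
$P{\left(d,Y \right)} = d + Y^{2} + Y d$ ($P{\left(d,Y \right)} = \left(Y d + Y^{2}\right) + d = \left(Y^{2} + Y d\right) + d = d + Y^{2} + Y d$)
$v{\left(a \right)} = 60 + 12 a$ ($v{\left(a \right)} = 12 \left(5 + a\right) = 60 + 12 a$)
$O{\left(H \right)} = 2 H$
$O{\left(v{\left(P{\left(4,1 \right)} \right)} \right)} + \left(-170\right)^{2} = 2 \left(60 + 12 \left(4 + 1^{2} + 1 \cdot 4\right)\right) + \left(-170\right)^{2} = 2 \left(60 + 12 \left(4 + 1 + 4\right)\right) + 28900 = 2 \left(60 + 12 \cdot 9\right) + 28900 = 2 \left(60 + 108\right) + 28900 = 2 \cdot 168 + 28900 = 336 + 28900 = 29236$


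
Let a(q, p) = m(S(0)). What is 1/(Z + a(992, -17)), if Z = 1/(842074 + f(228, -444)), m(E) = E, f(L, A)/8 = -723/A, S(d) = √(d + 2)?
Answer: -1152817140/1941544716255431 + 970772358128400*√2/1941544716255431 ≈ 0.70711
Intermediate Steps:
S(d) = √(2 + d)
f(L, A) = -5784/A (f(L, A) = 8*(-723/A) = -5784/A)
a(q, p) = √2 (a(q, p) = √(2 + 0) = √2)
Z = 37/31157220 (Z = 1/(842074 - 5784/(-444)) = 1/(842074 - 5784*(-1/444)) = 1/(842074 + 482/37) = 1/(31157220/37) = 37/31157220 ≈ 1.1875e-6)
1/(Z + a(992, -17)) = 1/(37/31157220 + √2)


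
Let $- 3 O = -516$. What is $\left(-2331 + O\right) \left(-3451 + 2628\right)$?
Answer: $1776857$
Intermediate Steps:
$O = 172$ ($O = \left(- \frac{1}{3}\right) \left(-516\right) = 172$)
$\left(-2331 + O\right) \left(-3451 + 2628\right) = \left(-2331 + 172\right) \left(-3451 + 2628\right) = \left(-2159\right) \left(-823\right) = 1776857$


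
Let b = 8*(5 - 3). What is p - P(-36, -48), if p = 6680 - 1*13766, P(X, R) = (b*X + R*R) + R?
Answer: -8766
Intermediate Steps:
b = 16 (b = 8*2 = 16)
P(X, R) = R + R² + 16*X (P(X, R) = (16*X + R*R) + R = (16*X + R²) + R = (R² + 16*X) + R = R + R² + 16*X)
p = -7086 (p = 6680 - 13766 = -7086)
p - P(-36, -48) = -7086 - (-48 + (-48)² + 16*(-36)) = -7086 - (-48 + 2304 - 576) = -7086 - 1*1680 = -7086 - 1680 = -8766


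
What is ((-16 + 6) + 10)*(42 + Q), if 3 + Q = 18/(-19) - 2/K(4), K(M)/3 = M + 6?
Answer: 0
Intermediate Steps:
K(M) = 18 + 3*M (K(M) = 3*(M + 6) = 3*(6 + M) = 18 + 3*M)
Q = -1144/285 (Q = -3 + (18/(-19) - 2/(18 + 3*4)) = -3 + (18*(-1/19) - 2/(18 + 12)) = -3 + (-18/19 - 2/30) = -3 + (-18/19 - 2*1/30) = -3 + (-18/19 - 1/15) = -3 - 289/285 = -1144/285 ≈ -4.0140)
((-16 + 6) + 10)*(42 + Q) = ((-16 + 6) + 10)*(42 - 1144/285) = (-10 + 10)*(10826/285) = 0*(10826/285) = 0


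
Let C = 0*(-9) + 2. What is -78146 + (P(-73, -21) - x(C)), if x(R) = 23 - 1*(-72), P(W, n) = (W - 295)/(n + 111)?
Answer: -3521029/45 ≈ -78245.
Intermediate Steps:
C = 2 (C = 0 + 2 = 2)
P(W, n) = (-295 + W)/(111 + n)
x(R) = 95 (x(R) = 23 + 72 = 95)
-78146 + (P(-73, -21) - x(C)) = -78146 + ((-295 - 73)/(111 - 21) - 1*95) = -78146 + (-368/90 - 95) = -78146 + ((1/90)*(-368) - 95) = -78146 + (-184/45 - 95) = -78146 - 4459/45 = -3521029/45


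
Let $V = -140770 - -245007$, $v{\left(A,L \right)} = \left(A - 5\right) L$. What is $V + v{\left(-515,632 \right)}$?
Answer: $-224403$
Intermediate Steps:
$v{\left(A,L \right)} = L \left(-5 + A\right)$ ($v{\left(A,L \right)} = \left(-5 + A\right) L = L \left(-5 + A\right)$)
$V = 104237$ ($V = -140770 + 245007 = 104237$)
$V + v{\left(-515,632 \right)} = 104237 + 632 \left(-5 - 515\right) = 104237 + 632 \left(-520\right) = 104237 - 328640 = -224403$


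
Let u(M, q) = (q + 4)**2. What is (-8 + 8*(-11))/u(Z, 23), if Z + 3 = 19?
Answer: -32/243 ≈ -0.13169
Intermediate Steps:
Z = 16 (Z = -3 + 19 = 16)
u(M, q) = (4 + q)**2
(-8 + 8*(-11))/u(Z, 23) = (-8 + 8*(-11))/((4 + 23)**2) = (-8 - 88)/(27**2) = -96/729 = -96*1/729 = -32/243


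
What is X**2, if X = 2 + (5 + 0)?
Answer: 49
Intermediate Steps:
X = 7 (X = 2 + 5 = 7)
X**2 = 7**2 = 49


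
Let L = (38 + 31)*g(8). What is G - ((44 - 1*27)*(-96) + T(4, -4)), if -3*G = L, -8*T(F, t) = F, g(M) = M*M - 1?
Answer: 367/2 ≈ 183.50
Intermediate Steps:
g(M) = -1 + M² (g(M) = M² - 1 = -1 + M²)
T(F, t) = -F/8
L = 4347 (L = (38 + 31)*(-1 + 8²) = 69*(-1 + 64) = 69*63 = 4347)
G = -1449 (G = -⅓*4347 = -1449)
G - ((44 - 1*27)*(-96) + T(4, -4)) = -1449 - ((44 - 1*27)*(-96) - ⅛*4) = -1449 - ((44 - 27)*(-96) - ½) = -1449 - (17*(-96) - ½) = -1449 - (-1632 - ½) = -1449 - 1*(-3265/2) = -1449 + 3265/2 = 367/2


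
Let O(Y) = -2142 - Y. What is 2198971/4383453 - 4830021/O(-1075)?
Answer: 21174516344570/4677144351 ≈ 4527.2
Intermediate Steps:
2198971/4383453 - 4830021/O(-1075) = 2198971/4383453 - 4830021/(-2142 - 1*(-1075)) = 2198971*(1/4383453) - 4830021/(-2142 + 1075) = 2198971/4383453 - 4830021/(-1067) = 2198971/4383453 - 4830021*(-1/1067) = 2198971/4383453 + 4830021/1067 = 21174516344570/4677144351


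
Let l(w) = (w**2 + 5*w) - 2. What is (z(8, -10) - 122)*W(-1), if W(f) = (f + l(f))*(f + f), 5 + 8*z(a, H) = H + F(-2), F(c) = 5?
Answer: -3451/2 ≈ -1725.5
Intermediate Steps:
l(w) = -2 + w**2 + 5*w
z(a, H) = H/8 (z(a, H) = -5/8 + (H + 5)/8 = -5/8 + (5 + H)/8 = -5/8 + (5/8 + H/8) = H/8)
W(f) = 2*f*(-2 + f**2 + 6*f) (W(f) = (f + (-2 + f**2 + 5*f))*(f + f) = (-2 + f**2 + 6*f)*(2*f) = 2*f*(-2 + f**2 + 6*f))
(z(8, -10) - 122)*W(-1) = ((1/8)*(-10) - 122)*(2*(-1)*(-2 + (-1)**2 + 6*(-1))) = (-5/4 - 122)*(2*(-1)*(-2 + 1 - 6)) = -493*(-1)*(-7)/2 = -493/4*14 = -3451/2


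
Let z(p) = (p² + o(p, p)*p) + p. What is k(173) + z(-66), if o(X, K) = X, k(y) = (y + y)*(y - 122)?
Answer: 26292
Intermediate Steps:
k(y) = 2*y*(-122 + y) (k(y) = (2*y)*(-122 + y) = 2*y*(-122 + y))
z(p) = p + 2*p² (z(p) = (p² + p*p) + p = (p² + p²) + p = 2*p² + p = p + 2*p²)
k(173) + z(-66) = 2*173*(-122 + 173) - 66*(1 + 2*(-66)) = 2*173*51 - 66*(1 - 132) = 17646 - 66*(-131) = 17646 + 8646 = 26292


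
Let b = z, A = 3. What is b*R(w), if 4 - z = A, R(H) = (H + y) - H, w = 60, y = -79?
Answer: -79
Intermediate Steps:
R(H) = -79 (R(H) = (H - 79) - H = (-79 + H) - H = -79)
z = 1 (z = 4 - 1*3 = 4 - 3 = 1)
b = 1
b*R(w) = 1*(-79) = -79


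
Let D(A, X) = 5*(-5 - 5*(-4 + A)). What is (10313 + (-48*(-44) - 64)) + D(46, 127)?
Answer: 11286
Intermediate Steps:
D(A, X) = 75 - 25*A (D(A, X) = 5*(-5 + (20 - 5*A)) = 5*(15 - 5*A) = 75 - 25*A)
(10313 + (-48*(-44) - 64)) + D(46, 127) = (10313 + (-48*(-44) - 64)) + (75 - 25*46) = (10313 + (2112 - 64)) + (75 - 1150) = (10313 + 2048) - 1075 = 12361 - 1075 = 11286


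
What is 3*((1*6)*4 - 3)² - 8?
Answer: 1315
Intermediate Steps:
3*((1*6)*4 - 3)² - 8 = 3*(6*4 - 3)² - 8 = 3*(24 - 3)² - 8 = 3*21² - 8 = 3*441 - 8 = 1323 - 8 = 1315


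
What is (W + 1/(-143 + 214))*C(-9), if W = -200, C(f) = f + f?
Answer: 255582/71 ≈ 3599.7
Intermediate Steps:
C(f) = 2*f
(W + 1/(-143 + 214))*C(-9) = (-200 + 1/(-143 + 214))*(2*(-9)) = (-200 + 1/71)*(-18) = -14199/71*(-18) = 255582/71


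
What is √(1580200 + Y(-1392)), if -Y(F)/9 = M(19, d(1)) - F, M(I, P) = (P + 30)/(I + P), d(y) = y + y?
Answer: 2*√19203814/7 ≈ 1252.1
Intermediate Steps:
d(y) = 2*y
M(I, P) = (30 + P)/(I + P)
Y(F) = -96/7 + 9*F (Y(F) = -9*((30 + 2*1)/(19 + 2*1) - F) = -9*((30 + 2)/(19 + 2) - F) = -9*(32/21 - F) = -96/7 + 9*F)
√(1580200 + Y(-1392)) = √(1580200 + (-96/7 + 9*(-1392))) = √(1580200 + (-96/7 - 12528)) = √(1580200 - 87792/7) = √(10973608/7) = 2*√19203814/7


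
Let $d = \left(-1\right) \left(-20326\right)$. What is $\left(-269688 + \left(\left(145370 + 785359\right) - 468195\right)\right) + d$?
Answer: $213172$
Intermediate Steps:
$d = 20326$
$\left(-269688 + \left(\left(145370 + 785359\right) - 468195\right)\right) + d = \left(-269688 + \left(\left(145370 + 785359\right) - 468195\right)\right) + 20326 = \left(-269688 + \left(930729 - 468195\right)\right) + 20326 = \left(-269688 + 462534\right) + 20326 = 192846 + 20326 = 213172$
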